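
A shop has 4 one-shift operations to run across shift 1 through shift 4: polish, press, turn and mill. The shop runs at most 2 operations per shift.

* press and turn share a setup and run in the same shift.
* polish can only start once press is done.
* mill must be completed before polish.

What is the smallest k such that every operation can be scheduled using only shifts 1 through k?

3

The precedence chain requires at least 2 distinct shifts.
With at most 2 per shift and 4 operations, at least 2 shifts are needed.
Could 2 shifts be enough, i.e. nothing placed later than shift 2? No: polish must come after mill (at shift 1 or later) → {shift 2}; mill must come before polish (at shift 2 or earlier) → {shift 1}; press must come before polish (at shift 2 or earlier) → {shift 1}; turn must be in the same shift as press (in {shift 1}) → {shift 1}; that puts press, turn and mill all in shift 1 — more than 2 per shift.
So 2 shifts is not enough.
3 works (last occupied shift: shift 3): for example press -> shift 1; polish -> shift 3; turn -> shift 1; mill -> shift 2.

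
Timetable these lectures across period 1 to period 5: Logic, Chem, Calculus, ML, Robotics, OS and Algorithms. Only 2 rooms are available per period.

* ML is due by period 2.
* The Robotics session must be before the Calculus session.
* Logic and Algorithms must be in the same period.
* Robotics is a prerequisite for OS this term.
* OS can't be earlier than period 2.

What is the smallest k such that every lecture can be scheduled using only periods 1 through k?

The precedence chain requires at least 2 distinct periods.
With at most 2 per period and 7 lectures, at least 4 periods are needed.
4 works (last occupied period: period 4): for example ML in period 1, Calculus in period 2, OS in period 2, Algorithms in period 3, Logic in period 3, Robotics in period 1, Chem in period 4.

4 periods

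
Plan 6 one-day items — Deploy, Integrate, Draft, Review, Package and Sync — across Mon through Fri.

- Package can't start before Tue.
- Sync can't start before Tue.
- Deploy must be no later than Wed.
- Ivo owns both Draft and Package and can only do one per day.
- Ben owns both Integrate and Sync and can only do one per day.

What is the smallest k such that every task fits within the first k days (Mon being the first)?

2 days

Package can't be placed before Tue — that is day 2 counting from Mon — so the schedule must run through at least 2 days.
2 works (last occupied day: Tue): for example Sync -> Tue, Draft -> Mon, Deploy -> Mon, Integrate -> Mon, Review -> Mon, Package -> Tue.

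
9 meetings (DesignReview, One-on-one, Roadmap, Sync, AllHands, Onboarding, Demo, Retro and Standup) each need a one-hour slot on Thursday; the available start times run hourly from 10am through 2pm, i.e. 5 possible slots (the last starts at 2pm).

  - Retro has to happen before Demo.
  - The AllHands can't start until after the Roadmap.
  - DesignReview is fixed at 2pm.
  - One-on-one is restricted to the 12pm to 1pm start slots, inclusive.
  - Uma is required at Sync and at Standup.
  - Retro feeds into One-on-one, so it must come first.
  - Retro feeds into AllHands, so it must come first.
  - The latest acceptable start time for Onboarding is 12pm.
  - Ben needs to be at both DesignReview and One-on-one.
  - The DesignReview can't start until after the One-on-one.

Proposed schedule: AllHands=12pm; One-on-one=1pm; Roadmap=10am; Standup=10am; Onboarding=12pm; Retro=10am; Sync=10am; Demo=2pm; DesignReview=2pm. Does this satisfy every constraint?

Ben needs to be at both DesignReview and One-on-one — holds.
The AllHands can't start until after the Roadmap — holds.
One-on-one is restricted to the 12pm to 1pm start slots, inclusive — holds.
Retro feeds into AllHands, so it must come first — holds.
Retro feeds into One-on-one, so it must come first — holds.
Uma is required at Sync and at Standup — violated.
The latest acceptable start time for Onboarding is 12pm — holds.
DesignReview is fixed at 2pm — holds.
The DesignReview can't start until after the One-on-one — holds.
Retro has to happen before Demo — holds.

No — it violates: Uma is required at Sync and at Standup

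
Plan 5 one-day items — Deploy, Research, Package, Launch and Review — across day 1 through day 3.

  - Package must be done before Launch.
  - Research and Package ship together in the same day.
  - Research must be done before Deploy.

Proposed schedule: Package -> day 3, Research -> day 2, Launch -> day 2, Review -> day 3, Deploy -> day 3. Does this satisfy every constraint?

No. Package must be done before Launch is not satisfied.

Research and Package ship together in the same day — violated.
Research must be done before Deploy — holds.
Package must be done before Launch — violated.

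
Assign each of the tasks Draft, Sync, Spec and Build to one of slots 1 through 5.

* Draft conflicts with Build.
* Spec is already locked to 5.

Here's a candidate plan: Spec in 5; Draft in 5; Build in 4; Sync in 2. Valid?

Spec is already locked to 5 — holds.
Draft conflicts with Build — holds.

Valid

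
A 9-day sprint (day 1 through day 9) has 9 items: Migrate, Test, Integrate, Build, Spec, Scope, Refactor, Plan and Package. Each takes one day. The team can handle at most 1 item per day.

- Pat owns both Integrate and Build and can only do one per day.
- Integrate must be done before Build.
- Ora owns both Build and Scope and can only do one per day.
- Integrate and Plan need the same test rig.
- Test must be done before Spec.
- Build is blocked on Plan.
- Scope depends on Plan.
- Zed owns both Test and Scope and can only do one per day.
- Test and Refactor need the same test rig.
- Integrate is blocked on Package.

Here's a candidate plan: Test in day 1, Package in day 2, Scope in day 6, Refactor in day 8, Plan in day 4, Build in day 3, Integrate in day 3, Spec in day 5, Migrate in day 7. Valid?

Ora owns both Build and Scope and can only do one per day — holds.
Scope depends on Plan — holds.
Test and Refactor need the same test rig — holds.
Test must be done before Spec — holds.
Integrate is blocked on Package — holds.
Pat owns both Integrate and Build and can only do one per day — violated.
Integrate and Plan need the same test rig — holds.
The team can handle at most 1 item per day — violated.
Integrate must be done before Build — violated.
Zed owns both Test and Scope and can only do one per day — holds.
Build is blocked on Plan — violated.

No. Pat owns both Integrate and Build and can only do one per day is not satisfied.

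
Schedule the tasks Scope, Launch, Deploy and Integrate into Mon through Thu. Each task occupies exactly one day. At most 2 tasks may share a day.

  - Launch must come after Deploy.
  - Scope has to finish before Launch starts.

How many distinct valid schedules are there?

50

Splitting on Scope: it can be Mon (21), Tue (18), Wed (11). Listing each branch's schedules as (Launch, Deploy, Integrate):
Scope=Mon: (Tue,Mon,Tue) (Tue,Mon,Wed) (Tue,Mon,Thu) (Wed,Mon,Tue) (Wed,Mon,Wed) (Wed,Mon,Thu) (Wed,Tue,Mon) (Wed,Tue,Tue) (Wed,Tue,Wed) (Wed,Tue,Thu) (Thu,Mon,Tue) (Thu,Mon,Wed) (Thu,Mon,Thu) (Thu,Tue,Mon) (Thu,Tue,Tue) (Thu,Tue,Wed) (Thu,Tue,Thu) (Thu,Wed,Mon) (Thu,Wed,Tue) (Thu,Wed,Wed) (Thu,Wed,Thu) — 21.
Scope=Tue: (Wed,Mon,Mon) (Wed,Mon,Tue) (Wed,Mon,Wed) (Wed,Mon,Thu) (Wed,Tue,Mon) (Wed,Tue,Wed) (Wed,Tue,Thu) (Thu,Mon,Mon) (Thu,Mon,Tue) (Thu,Mon,Wed) (Thu,Mon,Thu) (Thu,Tue,Mon) (Thu,Tue,Wed) (Thu,Tue,Thu) (Thu,Wed,Mon) (Thu,Wed,Tue) (Thu,Wed,Wed) (Thu,Wed,Thu) — 18.
Scope=Wed: (Thu,Mon,Mon) (Thu,Mon,Tue) (Thu,Mon,Wed) (Thu,Mon,Thu) (Thu,Tue,Mon) (Thu,Tue,Tue) (Thu,Tue,Wed) (Thu,Tue,Thu) (Thu,Wed,Mon) (Thu,Wed,Tue) (Thu,Wed,Thu) — 11.
Summing: 21 + 18 + 11 = 50.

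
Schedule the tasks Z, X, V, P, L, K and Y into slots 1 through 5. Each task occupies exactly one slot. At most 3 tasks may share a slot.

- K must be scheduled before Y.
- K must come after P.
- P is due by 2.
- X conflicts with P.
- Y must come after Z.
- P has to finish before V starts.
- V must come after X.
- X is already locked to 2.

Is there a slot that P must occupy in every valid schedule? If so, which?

1

P's window is 1–2.
X is fixed at 2, and P can't share a slot with X.
So P must be 1.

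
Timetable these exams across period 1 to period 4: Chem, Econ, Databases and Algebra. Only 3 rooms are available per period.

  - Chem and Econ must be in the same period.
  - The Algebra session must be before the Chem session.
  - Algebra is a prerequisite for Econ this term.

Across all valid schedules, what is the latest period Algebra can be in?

Downstream work caps Algebra at period 3.
Algebra at period 3 is achievable: Chem -> period 4, Algebra -> period 3, Databases -> period 1, Econ -> period 4.

period 3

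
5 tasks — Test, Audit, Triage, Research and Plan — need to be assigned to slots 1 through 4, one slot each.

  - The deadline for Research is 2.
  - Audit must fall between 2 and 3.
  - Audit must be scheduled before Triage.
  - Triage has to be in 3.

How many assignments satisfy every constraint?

32

Splitting on Test: it can be 1 (8), 2 (8), 3 (8), 4 (8). Listing each branch's schedules as (Audit, Triage, Research, Plan):
Test=1: (2,3,1,1) (2,3,1,2) (2,3,1,3) (2,3,1,4) (2,3,2,1) (2,3,2,2) (2,3,2,3) (2,3,2,4) — 8.
Test=2: (2,3,1,1) (2,3,1,2) (2,3,1,3) (2,3,1,4) (2,3,2,1) (2,3,2,2) (2,3,2,3) (2,3,2,4) — 8.
Test=3: (2,3,1,1) (2,3,1,2) (2,3,1,3) (2,3,1,4) (2,3,2,1) (2,3,2,2) (2,3,2,3) (2,3,2,4) — 8.
Test=4: (2,3,1,1) (2,3,1,2) (2,3,1,3) (2,3,1,4) (2,3,2,1) (2,3,2,2) (2,3,2,3) (2,3,2,4) — 8.
Summing: 8 + 8 + 8 + 8 = 32.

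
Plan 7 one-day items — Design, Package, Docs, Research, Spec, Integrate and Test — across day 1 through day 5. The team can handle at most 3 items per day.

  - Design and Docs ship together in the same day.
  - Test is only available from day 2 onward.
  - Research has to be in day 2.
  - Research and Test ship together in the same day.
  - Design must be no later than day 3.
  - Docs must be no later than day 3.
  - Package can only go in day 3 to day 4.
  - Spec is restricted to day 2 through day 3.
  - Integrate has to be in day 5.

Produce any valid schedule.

Design=day 1, Docs=day 1, Test=day 2, Package=day 3, Spec=day 2, Research=day 2, Integrate=day 5

Checking: Design = Docs = day 1; Research = Test = day 2; Test=day 2 in [day 2,day 5]; Docs=day 1 in [day 1,day 3]; Research=day 2 in [day 2,day 2]; Package=day 3 in [day 3,day 4]; Integrate=day 5 in [day 5,day 5]; Spec=day 2 in [day 2,day 3]; Design=day 1 in [day 1,day 3]; max 3 per day (cap 3).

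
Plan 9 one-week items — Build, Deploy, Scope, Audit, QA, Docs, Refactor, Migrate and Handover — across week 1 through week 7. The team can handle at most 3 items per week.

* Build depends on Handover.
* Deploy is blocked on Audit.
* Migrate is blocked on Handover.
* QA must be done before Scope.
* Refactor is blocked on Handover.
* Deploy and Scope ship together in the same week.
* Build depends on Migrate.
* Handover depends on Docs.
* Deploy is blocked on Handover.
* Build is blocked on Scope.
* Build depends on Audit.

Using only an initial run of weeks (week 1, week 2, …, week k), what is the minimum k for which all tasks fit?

4

The precedence chain requires at least 4 distinct weeks.
With at most 3 per week and 9 tasks, at least 3 weeks are needed.
4 works (last occupied week: week 4): for example QA=week 1; Deploy=week 3; Build=week 4; Scope=week 3; Audit=week 1; Refactor=week 4; Handover=week 2; Migrate=week 3; Docs=week 1.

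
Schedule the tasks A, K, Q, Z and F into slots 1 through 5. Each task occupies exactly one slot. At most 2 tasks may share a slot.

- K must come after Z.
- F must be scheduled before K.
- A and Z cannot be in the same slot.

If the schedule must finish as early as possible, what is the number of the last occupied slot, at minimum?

The precedence chain requires at least 2 distinct slots.
With at most 2 per slot and 5 tasks, at least 3 slots are needed.
3 works (last occupied slot: 3): for example F -> 1, Q -> 3, K -> 2, Z -> 1, A -> 2.

slot 3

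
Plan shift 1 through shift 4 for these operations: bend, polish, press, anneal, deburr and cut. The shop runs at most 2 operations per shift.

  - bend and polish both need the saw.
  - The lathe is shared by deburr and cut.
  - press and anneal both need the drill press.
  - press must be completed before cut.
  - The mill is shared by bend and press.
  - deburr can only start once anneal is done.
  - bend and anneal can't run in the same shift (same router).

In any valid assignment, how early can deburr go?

Precedence pushes deburr to at least shift 2.
deburr at shift 2 is achievable: bend -> shift 3, polish -> shift 1, anneal -> shift 1, deburr -> shift 2, press -> shift 2, cut -> shift 3.

shift 2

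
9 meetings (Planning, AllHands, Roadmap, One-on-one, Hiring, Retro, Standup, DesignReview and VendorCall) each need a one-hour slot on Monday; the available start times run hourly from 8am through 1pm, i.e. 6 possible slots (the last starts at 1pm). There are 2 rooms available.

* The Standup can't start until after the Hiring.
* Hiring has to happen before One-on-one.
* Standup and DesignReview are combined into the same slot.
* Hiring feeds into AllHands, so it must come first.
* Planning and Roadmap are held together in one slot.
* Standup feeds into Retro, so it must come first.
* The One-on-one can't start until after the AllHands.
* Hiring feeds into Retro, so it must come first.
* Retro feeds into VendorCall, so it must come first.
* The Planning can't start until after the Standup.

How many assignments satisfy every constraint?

48

Splitting on Planning: it can be 10am (9), 11am (13), 12pm (13), 1pm (13). Listing each branch's schedules as (AllHands, Roadmap, One-on-one, Hiring, Retro, Standup, DesignReview, VendorCall):
Planning=10am: (11am,10am,12pm,8am,11am,9am,9am,12pm) (11am,10am,12pm,8am,11am,9am,9am,1pm) (11am,10am,12pm,8am,12pm,9am,9am,1pm) (11am,10am,1pm,8am,11am,9am,9am,12pm) (11am,10am,1pm,8am,11am,9am,9am,1pm) (11am,10am,1pm,8am,12pm,9am,9am,1pm) (12pm,10am,1pm,8am,11am,9am,9am,12pm) (12pm,10am,1pm,8am,11am,9am,9am,1pm) (12pm,10am,1pm,8am,12pm,9am,9am,1pm) — 9.
Planning=11am: (9am,11am,12pm,8am,12pm,10am,10am,1pm) (9am,11am,1pm,8am,12pm,10am,10am,1pm) (10am,11am,12pm,8am,10am,9am,9am,12pm) (10am,11am,12pm,8am,10am,9am,9am,1pm) (10am,11am,12pm,8am,12pm,9am,9am,1pm) (10am,11am,1pm,8am,10am,9am,9am,12pm) (10am,11am,1pm,8am,10am,9am,9am,1pm) (10am,11am,1pm,8am,12pm,9am,9am,1pm) (12pm,11am,1pm,8am,10am,9am,9am,12pm) (12pm,11am,1pm,8am,10am,9am,9am,1pm) (12pm,11am,1pm,8am,12pm,9am,9am,1pm) (12pm,11am,1pm,8am,12pm,10am,10am,1pm) (12pm,11am,1pm,9am,12pm,10am,10am,1pm) — 13.
Planning=12pm: (9am,12pm,11am,8am,11am,10am,10am,1pm) (9am,12pm,1pm,8am,11am,10am,10am,1pm) (10am,12pm,11am,8am,10am,9am,9am,11am) (10am,12pm,11am,8am,10am,9am,9am,1pm) (10am,12pm,11am,8am,11am,9am,9am,1pm) (10am,12pm,1pm,8am,10am,9am,9am,11am) (10am,12pm,1pm,8am,10am,9am,9am,1pm) (10am,12pm,1pm,8am,11am,9am,9am,1pm) (11am,12pm,1pm,8am,10am,9am,9am,11am) (11am,12pm,1pm,8am,10am,9am,9am,1pm) (11am,12pm,1pm,8am,11am,9am,9am,1pm) (11am,12pm,1pm,8am,11am,10am,10am,1pm) (11am,12pm,1pm,9am,11am,10am,10am,1pm) — 13.
Planning=1pm: (9am,1pm,11am,8am,11am,10am,10am,12pm) (9am,1pm,12pm,8am,11am,10am,10am,12pm) (10am,1pm,11am,8am,10am,9am,9am,11am) (10am,1pm,11am,8am,10am,9am,9am,12pm) (10am,1pm,11am,8am,11am,9am,9am,12pm) (10am,1pm,12pm,8am,10am,9am,9am,11am) (10am,1pm,12pm,8am,10am,9am,9am,12pm) (10am,1pm,12pm,8am,11am,9am,9am,12pm) (11am,1pm,12pm,8am,10am,9am,9am,11am) (11am,1pm,12pm,8am,10am,9am,9am,12pm) (11am,1pm,12pm,8am,11am,9am,9am,12pm) (11am,1pm,12pm,8am,11am,10am,10am,12pm) (11am,1pm,12pm,9am,11am,10am,10am,12pm) — 13.
Summing: 9 + 13 + 13 + 13 = 48.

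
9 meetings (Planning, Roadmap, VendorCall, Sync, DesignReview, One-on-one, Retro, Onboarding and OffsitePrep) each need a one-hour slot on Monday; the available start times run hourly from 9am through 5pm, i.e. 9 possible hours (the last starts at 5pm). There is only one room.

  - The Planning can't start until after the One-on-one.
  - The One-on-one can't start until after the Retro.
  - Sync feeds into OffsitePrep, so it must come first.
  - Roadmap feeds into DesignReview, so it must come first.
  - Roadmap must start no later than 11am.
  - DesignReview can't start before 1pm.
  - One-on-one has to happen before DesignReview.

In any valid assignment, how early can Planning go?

12pm

Precedence pushes Planning to at least 11am.
Planning at 12pm is achievable: OffsitePrep in 3pm, One-on-one in 11am, Onboarding in 5pm, Retro in 10am, VendorCall in 4pm, DesignReview in 1pm, Planning in 12pm, Sync in 2pm, Roadmap in 9am.
Nothing earlier works — the capacity limit rule out every hour before 12pm.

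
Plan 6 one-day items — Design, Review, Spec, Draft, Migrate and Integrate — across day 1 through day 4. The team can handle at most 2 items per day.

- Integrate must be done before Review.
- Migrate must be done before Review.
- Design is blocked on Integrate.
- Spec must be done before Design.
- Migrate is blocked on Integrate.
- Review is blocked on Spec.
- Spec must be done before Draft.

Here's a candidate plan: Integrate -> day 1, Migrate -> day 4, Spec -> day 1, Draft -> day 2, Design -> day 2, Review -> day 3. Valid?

No — it violates: Migrate must be done before Review

Design is blocked on Integrate — holds.
Spec must be done before Design — holds.
The team can handle at most 2 items per day — holds.
Integrate must be done before Review — holds.
Migrate is blocked on Integrate — holds.
Spec must be done before Draft — holds.
Review is blocked on Spec — holds.
Migrate must be done before Review — violated.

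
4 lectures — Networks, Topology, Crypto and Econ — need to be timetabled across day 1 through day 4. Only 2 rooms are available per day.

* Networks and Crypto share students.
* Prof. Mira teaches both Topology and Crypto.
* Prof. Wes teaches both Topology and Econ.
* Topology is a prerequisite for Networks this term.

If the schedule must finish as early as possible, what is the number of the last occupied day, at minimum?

The precedence chain requires at least 2 distinct days.
With at most 2 per day and 4 lectures, at least 2 days are needed.
Could 2 days be enough, i.e. nothing placed later than day 2? No: Networks must come after Topology (at day 1 or later) → {day 2}; Topology must come before Networks (at day 2 or earlier) → {day 1}; Crypto can't share with Topology (day 1) → {day 2}; Crypto can't share with Networks (day 2) → nothing is left.
So 2 days is not enough.
3 works (last occupied day: day 3): for example Topology -> day 1; Networks -> day 2; Econ -> day 2; Crypto -> day 3.

day 3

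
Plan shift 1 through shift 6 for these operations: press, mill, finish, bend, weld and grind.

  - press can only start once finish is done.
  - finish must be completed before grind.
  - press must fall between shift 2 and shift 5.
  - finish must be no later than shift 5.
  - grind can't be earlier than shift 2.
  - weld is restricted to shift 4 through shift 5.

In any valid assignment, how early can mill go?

mill at shift 1 is achievable: weld=shift 4; mill=shift 1; finish=shift 1; press=shift 2; grind=shift 2; bend=shift 1.

shift 1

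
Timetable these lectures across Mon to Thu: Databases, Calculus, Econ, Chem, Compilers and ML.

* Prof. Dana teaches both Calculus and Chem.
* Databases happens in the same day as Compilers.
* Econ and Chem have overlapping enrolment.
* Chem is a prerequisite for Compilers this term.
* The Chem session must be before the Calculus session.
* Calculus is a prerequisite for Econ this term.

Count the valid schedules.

Splitting on Databases: it can be Tue (12), Wed (16), Thu (16). Listing each branch's schedules as (Calculus, Econ, Chem, Compilers, ML):
Databases=Tue: (Tue,Wed,Mon,Tue,Mon) (Tue,Wed,Mon,Tue,Tue) (Tue,Wed,Mon,Tue,Wed) (Tue,Wed,Mon,Tue,Thu) (Tue,Thu,Mon,Tue,Mon) (Tue,Thu,Mon,Tue,Tue) (Tue,Thu,Mon,Tue,Wed) (Tue,Thu,Mon,Tue,Thu) (Wed,Thu,Mon,Tue,Mon) (Wed,Thu,Mon,Tue,Tue) (Wed,Thu,Mon,Tue,Wed) (Wed,Thu,Mon,Tue,Thu) — 12.
Databases=Wed: (Tue,Wed,Mon,Wed,Mon) (Tue,Wed,Mon,Wed,Tue) (Tue,Wed,Mon,Wed,Wed) (Tue,Wed,Mon,Wed,Thu) (Tue,Thu,Mon,Wed,Mon) (Tue,Thu,Mon,Wed,Tue) (Tue,Thu,Mon,Wed,Wed) (Tue,Thu,Mon,Wed,Thu) (Wed,Thu,Mon,Wed,Mon) (Wed,Thu,Mon,Wed,Tue) (Wed,Thu,Mon,Wed,Wed) (Wed,Thu,Mon,Wed,Thu) (Wed,Thu,Tue,Wed,Mon) (Wed,Thu,Tue,Wed,Tue) (Wed,Thu,Tue,Wed,Wed) (Wed,Thu,Tue,Wed,Thu) — 16.
Databases=Thu: (Tue,Wed,Mon,Thu,Mon) (Tue,Wed,Mon,Thu,Tue) (Tue,Wed,Mon,Thu,Wed) (Tue,Wed,Mon,Thu,Thu) (Tue,Thu,Mon,Thu,Mon) (Tue,Thu,Mon,Thu,Tue) (Tue,Thu,Mon,Thu,Wed) (Tue,Thu,Mon,Thu,Thu) (Wed,Thu,Mon,Thu,Mon) (Wed,Thu,Mon,Thu,Tue) (Wed,Thu,Mon,Thu,Wed) (Wed,Thu,Mon,Thu,Thu) (Wed,Thu,Tue,Thu,Mon) (Wed,Thu,Tue,Thu,Tue) (Wed,Thu,Tue,Thu,Wed) (Wed,Thu,Tue,Thu,Thu) — 16.
Summing: 12 + 16 + 16 = 44.

44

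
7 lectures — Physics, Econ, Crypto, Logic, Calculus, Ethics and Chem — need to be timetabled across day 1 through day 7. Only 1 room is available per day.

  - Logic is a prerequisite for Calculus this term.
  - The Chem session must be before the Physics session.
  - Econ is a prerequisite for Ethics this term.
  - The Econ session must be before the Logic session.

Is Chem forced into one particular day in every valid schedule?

Chem can be day 1 (e.g. Chem=day 1; Logic=day 3; Ethics=day 6; Physics=day 4; Calculus=day 5; Econ=day 2; Crypto=day 7) or day 2 (e.g. Chem -> day 2; Logic -> day 3; Physics -> day 4; Econ -> day 1; Ethics -> day 6; Crypto -> day 7; Calculus -> day 5).

No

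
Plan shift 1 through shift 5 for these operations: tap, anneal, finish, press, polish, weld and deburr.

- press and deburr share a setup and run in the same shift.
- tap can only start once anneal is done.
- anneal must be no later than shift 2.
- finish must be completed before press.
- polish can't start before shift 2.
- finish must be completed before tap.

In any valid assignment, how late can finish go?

Downstream work caps finish at shift 4.
finish at shift 4 is achievable: deburr -> shift 5, weld -> shift 1, tap -> shift 5, press -> shift 5, polish -> shift 2, anneal -> shift 1, finish -> shift 4.

shift 4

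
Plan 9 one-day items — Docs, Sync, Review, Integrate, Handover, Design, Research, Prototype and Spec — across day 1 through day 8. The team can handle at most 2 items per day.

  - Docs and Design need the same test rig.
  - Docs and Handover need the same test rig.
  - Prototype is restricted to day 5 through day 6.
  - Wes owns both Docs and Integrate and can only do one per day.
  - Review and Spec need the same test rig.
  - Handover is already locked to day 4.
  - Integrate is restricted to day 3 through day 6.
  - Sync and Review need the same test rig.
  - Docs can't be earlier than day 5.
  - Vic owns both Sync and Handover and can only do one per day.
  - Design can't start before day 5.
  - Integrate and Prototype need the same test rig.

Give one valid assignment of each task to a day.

Docs=day 5; Integrate=day 3; Research=day 1; Sync=day 1; Handover=day 4; Review=day 2; Design=day 6; Spec=day 3; Prototype=day 5

Checking: Docs(day 5) != Integrate(day 3); Integrate(day 3) != Prototype(day 5); Docs(day 5) != Design(day 6); Review(day 2) != Spec(day 3); Sync(day 1) != Handover(day 4); Docs(day 5) != Handover(day 4); Sync(day 1) != Review(day 2); Prototype=day 5 in [day 5,day 6]; Design=day 6 in [day 5,day 8]; Handover=day 4 in [day 4,day 4]; Docs=day 5 in [day 5,day 8]; Integrate=day 3 in [day 3,day 6]; max 2 per day (cap 2).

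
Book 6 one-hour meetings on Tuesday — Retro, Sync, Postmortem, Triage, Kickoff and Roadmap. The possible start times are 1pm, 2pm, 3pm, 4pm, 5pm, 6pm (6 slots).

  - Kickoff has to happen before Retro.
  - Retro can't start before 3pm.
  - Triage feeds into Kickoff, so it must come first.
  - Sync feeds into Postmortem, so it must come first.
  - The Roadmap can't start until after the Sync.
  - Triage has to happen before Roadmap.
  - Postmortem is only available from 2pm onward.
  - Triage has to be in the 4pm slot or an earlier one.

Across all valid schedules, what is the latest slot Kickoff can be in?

5pm

Precedence pushes Kickoff to at least 2pm; downstream work caps Kickoff at 5pm.
Kickoff at 5pm is achievable: Roadmap in 2pm, Kickoff in 5pm, Sync in 1pm, Retro in 6pm, Triage in 1pm, Postmortem in 2pm.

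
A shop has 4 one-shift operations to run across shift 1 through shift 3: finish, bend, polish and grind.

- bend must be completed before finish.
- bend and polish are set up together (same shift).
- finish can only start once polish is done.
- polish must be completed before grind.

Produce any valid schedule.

bend=shift 1, polish=shift 1, grind=shift 2, finish=shift 2

Checking: polish(shift 1) before grind(shift 2); bend(shift 1) before finish(shift 2); polish(shift 1) before finish(shift 2); bend = polish = shift 1.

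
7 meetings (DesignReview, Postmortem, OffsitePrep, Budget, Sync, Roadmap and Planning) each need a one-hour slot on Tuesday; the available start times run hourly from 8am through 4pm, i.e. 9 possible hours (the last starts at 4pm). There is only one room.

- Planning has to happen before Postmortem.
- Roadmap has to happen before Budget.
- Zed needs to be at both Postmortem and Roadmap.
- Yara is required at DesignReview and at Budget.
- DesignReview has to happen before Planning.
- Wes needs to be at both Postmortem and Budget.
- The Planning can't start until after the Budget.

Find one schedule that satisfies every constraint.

Postmortem in 12pm, OffsitePrep in 1pm, DesignReview in 10am, Roadmap in 8am, Budget in 9am, Planning in 11am, Sync in 2pm

Checking: DesignReview(10am) before Planning(11am); Budget(9am) before Planning(11am); Roadmap(8am) before Budget(9am); Planning(11am) before Postmortem(12pm); DesignReview(10am) != Budget(9am); Postmortem(12pm) != Roadmap(8am); Postmortem(12pm) != Budget(9am); max 1 per hour (cap 1).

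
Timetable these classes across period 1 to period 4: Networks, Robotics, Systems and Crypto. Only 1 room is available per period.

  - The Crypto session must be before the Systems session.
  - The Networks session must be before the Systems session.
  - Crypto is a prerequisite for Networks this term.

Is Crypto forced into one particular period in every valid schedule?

No

Crypto can be period 1 (e.g. Robotics -> period 4; Systems -> period 3; Networks -> period 2; Crypto -> period 1) or period 2 (e.g. Robotics in period 1; Networks in period 3; Systems in period 4; Crypto in period 2).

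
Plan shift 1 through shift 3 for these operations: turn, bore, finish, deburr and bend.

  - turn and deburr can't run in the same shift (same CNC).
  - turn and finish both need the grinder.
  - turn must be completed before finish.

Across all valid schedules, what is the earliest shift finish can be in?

shift 2

Precedence pushes finish to at least shift 2.
finish at shift 2 is achievable: bend=shift 1; turn=shift 1; bore=shift 1; finish=shift 2; deburr=shift 2.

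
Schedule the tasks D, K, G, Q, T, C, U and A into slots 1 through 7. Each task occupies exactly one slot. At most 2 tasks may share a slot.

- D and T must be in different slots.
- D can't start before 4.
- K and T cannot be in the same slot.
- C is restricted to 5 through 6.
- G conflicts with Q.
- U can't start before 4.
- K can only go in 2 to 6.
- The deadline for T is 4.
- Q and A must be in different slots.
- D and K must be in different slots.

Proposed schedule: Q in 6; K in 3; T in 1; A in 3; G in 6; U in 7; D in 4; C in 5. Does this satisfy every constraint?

The deadline for T is 4 — holds.
D can't start before 4 — holds.
K and T cannot be in the same slot — holds.
Q and A must be in different slots — holds.
U can't start before 4 — holds.
D and T must be in different slots — holds.
K can only go in 2 to 6 — holds.
G conflicts with Q — violated.
D and K must be in different slots — holds.
At most 2 tasks may share a slot — holds.
C is restricted to 5 through 6 — holds.

No — it violates: G conflicts with Q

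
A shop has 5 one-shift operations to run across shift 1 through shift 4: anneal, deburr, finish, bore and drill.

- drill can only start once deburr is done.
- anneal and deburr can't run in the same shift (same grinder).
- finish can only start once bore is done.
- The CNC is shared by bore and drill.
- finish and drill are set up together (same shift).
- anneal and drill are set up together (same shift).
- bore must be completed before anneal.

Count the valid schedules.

Splitting on anneal: it can be shift 2 (1), shift 3 (4), shift 4 (9). Listing each branch's schedules as (deburr, finish, bore, drill) by shift number:
anneal=shift 2: (1,2,1,2) — 1.
anneal=shift 3: (1,3,1,3) (1,3,2,3) (2,3,1,3) (2,3,2,3) — 4.
anneal=shift 4: (1,4,1,4) (1,4,2,4) (1,4,3,4) (2,4,1,4) (2,4,2,4) (2,4,3,4) (3,4,1,4) (3,4,2,4) (3,4,3,4) — 9.
Summing: 1 + 4 + 9 = 14.

14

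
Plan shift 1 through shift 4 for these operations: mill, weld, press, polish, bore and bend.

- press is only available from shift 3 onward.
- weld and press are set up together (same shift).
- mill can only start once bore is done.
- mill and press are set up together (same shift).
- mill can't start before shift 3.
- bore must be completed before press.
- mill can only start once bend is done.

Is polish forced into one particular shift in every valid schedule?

No

polish can be shift 1 (e.g. weld in shift 3, polish in shift 1, mill in shift 3, press in shift 3, bore in shift 1, bend in shift 1) or shift 2 (e.g. press in shift 3, bend in shift 1, bore in shift 1, mill in shift 3, weld in shift 3, polish in shift 2).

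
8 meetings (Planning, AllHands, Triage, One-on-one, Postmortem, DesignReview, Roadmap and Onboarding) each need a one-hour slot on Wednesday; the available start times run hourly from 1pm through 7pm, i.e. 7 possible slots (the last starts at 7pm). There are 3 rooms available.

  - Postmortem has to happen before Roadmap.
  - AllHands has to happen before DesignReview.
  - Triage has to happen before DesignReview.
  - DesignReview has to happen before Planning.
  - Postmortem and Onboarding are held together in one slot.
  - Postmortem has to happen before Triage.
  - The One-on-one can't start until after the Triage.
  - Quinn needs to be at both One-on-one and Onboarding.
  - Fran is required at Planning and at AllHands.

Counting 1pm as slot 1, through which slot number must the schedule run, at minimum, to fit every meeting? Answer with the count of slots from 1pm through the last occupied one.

4

The precedence chain requires at least 4 distinct slots.
With at most 3 per slot and 8 meetings, at least 3 slots are needed.
4 works (last occupied slot: 4pm): for example Planning -> 4pm; Onboarding -> 1pm; AllHands -> 1pm; DesignReview -> 3pm; One-on-one -> 3pm; Postmortem -> 1pm; Roadmap -> 2pm; Triage -> 2pm.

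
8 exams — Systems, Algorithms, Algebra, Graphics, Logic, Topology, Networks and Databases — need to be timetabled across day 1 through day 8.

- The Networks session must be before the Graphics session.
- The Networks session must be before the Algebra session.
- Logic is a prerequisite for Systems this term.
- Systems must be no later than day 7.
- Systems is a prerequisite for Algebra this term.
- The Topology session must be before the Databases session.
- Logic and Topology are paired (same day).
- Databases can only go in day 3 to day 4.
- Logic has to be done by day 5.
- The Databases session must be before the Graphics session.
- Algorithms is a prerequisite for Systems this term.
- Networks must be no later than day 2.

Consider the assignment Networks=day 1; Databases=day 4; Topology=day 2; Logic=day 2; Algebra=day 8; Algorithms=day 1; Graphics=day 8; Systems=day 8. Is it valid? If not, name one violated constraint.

Invalid. Systems must be no later than day 7.

Systems is a prerequisite for Algebra this term — violated.
Algorithms is a prerequisite for Systems this term — holds.
Databases can only go in day 3 to day 4 — holds.
The Networks session must be before the Graphics session — holds.
Networks must be no later than day 2 — holds.
The Databases session must be before the Graphics session — holds.
Logic is a prerequisite for Systems this term — holds.
Logic has to be done by day 5 — holds.
The Topology session must be before the Databases session — holds.
Logic and Topology are paired (same day) — holds.
Systems must be no later than day 7 — violated.
The Networks session must be before the Algebra session — holds.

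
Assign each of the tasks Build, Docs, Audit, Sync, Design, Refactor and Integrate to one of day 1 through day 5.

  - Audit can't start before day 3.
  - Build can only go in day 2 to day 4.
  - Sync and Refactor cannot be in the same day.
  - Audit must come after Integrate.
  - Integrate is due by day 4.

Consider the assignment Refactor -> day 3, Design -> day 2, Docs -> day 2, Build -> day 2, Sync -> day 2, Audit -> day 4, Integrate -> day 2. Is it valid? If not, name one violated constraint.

Yes, all constraints hold

Sync and Refactor cannot be in the same day — holds.
Audit can't start before day 3 — holds.
Build can only go in day 2 to day 4 — holds.
Audit must come after Integrate — holds.
Integrate is due by day 4 — holds.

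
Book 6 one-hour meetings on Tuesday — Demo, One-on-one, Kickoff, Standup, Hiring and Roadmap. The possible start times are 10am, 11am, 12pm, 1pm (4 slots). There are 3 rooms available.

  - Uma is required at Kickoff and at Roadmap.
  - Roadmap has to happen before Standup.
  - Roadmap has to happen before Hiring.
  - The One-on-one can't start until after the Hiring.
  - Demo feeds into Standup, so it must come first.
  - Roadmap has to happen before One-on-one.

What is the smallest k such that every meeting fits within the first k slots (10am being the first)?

3

The precedence chain requires at least 3 distinct slots.
With at most 3 per slot and 6 meetings, at least 2 slots are needed.
3 works (last occupied slot: 12pm): for example Hiring in 11am; Roadmap in 10am; Demo in 10am; Standup in 11am; Kickoff in 11am; One-on-one in 12pm.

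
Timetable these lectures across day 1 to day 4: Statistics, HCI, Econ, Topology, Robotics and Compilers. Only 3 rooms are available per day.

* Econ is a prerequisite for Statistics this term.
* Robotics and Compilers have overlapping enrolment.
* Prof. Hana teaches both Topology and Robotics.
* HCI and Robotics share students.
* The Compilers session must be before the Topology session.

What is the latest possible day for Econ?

Downstream work caps Econ at day 3.
Econ at day 3 is achievable: HCI in day 1, Compilers in day 1, Statistics in day 4, Robotics in day 3, Topology in day 2, Econ in day 3.

day 3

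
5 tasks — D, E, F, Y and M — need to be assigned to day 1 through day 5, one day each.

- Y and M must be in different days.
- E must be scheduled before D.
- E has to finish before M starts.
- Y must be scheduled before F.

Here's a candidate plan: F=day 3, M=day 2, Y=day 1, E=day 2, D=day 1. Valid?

E must be scheduled before D — violated.
Y must be scheduled before F — holds.
Y and M must be in different days — holds.
E has to finish before M starts — violated.

No. E must be scheduled before D is not satisfied.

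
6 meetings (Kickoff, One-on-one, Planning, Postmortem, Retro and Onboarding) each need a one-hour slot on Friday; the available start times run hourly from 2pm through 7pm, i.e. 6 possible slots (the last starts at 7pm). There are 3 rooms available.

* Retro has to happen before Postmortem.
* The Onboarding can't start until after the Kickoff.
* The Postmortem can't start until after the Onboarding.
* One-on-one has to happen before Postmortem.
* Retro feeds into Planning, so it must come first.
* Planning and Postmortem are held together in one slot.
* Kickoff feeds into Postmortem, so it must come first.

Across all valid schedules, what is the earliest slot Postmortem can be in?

4pm

Precedence pushes Postmortem to at least 4pm.
Postmortem at 4pm is achievable: Planning -> 4pm; Kickoff -> 2pm; One-on-one -> 2pm; Onboarding -> 3pm; Retro -> 2pm; Postmortem -> 4pm.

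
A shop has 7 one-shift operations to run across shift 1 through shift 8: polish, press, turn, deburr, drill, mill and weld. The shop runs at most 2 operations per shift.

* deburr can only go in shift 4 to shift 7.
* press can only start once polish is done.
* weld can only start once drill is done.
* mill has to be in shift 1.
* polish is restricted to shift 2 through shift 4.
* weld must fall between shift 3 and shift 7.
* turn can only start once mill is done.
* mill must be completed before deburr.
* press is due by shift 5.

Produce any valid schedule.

turn in shift 2, polish in shift 2, mill in shift 1, deburr in shift 4, press in shift 3, drill in shift 1, weld in shift 3

Checking: mill(shift 1) before deburr(shift 4); polish(shift 2) before press(shift 3); drill(shift 1) before weld(shift 3); mill(shift 1) before turn(shift 2); mill=shift 1 in [shift 1,shift 1]; press=shift 3 in [shift 1,shift 5]; polish=shift 2 in [shift 2,shift 4]; weld=shift 3 in [shift 3,shift 7]; deburr=shift 4 in [shift 4,shift 7]; max 2 per shift (cap 2).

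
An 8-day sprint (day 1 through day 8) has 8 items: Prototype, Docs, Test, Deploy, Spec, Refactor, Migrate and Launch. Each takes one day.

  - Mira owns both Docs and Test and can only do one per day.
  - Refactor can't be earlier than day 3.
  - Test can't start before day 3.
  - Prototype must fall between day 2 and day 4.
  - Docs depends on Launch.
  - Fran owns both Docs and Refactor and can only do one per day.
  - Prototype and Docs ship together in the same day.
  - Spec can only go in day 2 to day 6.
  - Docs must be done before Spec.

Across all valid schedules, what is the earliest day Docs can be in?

day 2

Precedence pushes Docs to at least day 2; Docs must be in the same day as Prototype, which can't be after day 4, so Docs is at most day 4.
Docs at day 2 is achievable: Refactor=day 3, Launch=day 1, Prototype=day 2, Deploy=day 1, Docs=day 2, Spec=day 3, Migrate=day 1, Test=day 3.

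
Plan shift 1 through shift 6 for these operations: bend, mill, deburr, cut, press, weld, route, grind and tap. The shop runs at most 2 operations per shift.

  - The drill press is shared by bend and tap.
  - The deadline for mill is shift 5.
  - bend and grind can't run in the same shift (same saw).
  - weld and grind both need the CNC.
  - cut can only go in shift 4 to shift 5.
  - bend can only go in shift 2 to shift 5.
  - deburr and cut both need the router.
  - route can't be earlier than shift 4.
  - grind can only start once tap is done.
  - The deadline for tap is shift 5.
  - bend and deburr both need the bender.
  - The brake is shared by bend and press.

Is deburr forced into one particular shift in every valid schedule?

deburr can be shift 1 (e.g. cut=shift 4, grind=shift 3, route=shift 4, press=shift 3, mill=shift 2, tap=shift 1, weld=shift 5, bend=shift 2, deburr=shift 1) or shift 2 (e.g. grind -> shift 2, mill -> shift 1, press -> shift 5, weld -> shift 3, deburr -> shift 2, tap -> shift 1, cut -> shift 4, route -> shift 4, bend -> shift 3).

No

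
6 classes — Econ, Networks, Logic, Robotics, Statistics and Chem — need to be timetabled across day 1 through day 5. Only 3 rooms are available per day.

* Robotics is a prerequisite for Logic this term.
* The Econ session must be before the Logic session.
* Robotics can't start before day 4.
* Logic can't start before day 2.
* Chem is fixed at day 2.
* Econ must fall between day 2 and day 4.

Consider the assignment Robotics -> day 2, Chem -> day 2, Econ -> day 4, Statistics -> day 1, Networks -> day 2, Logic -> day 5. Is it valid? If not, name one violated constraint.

No. Robotics can't start before day 4 is not satisfied.

Econ must fall between day 2 and day 4 — holds.
Only 3 rooms are available per day — holds.
Robotics is a prerequisite for Logic this term — holds.
Robotics can't start before day 4 — violated.
Chem is fixed at day 2 — holds.
Logic can't start before day 2 — holds.
The Econ session must be before the Logic session — holds.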